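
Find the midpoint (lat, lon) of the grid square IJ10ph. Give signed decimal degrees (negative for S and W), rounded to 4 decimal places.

Field I=8, J=9: +8·20° lon, +9·10° lat → SW at lon -20°, lat 0°.
Square 1, 0: +1·2° lon, +0·1° lat → SW at lon -18°, lat 0°.
Subsquare p=15, h=7: +15·0.0833333° lon, +7·0.0416667° lat → SW at lon -16.75°, lat 0.291667°.
Cell spans 0.0833333° lon × 0.0416667° lat. Centre is SW corner plus half of each.
latitude 0.3125, longitude -16.7083.

0.3125, -16.7083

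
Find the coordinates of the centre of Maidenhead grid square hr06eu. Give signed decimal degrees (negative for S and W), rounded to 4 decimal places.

86.8542, -39.6250

Field H=7, R=17: +7·20° lon, +17·10° lat → SW at lon -40°, lat 80°.
Square 0, 6: +0·2° lon, +6·1° lat → SW at lon -40°, lat 86°.
Subsquare e=4, u=20: +4·0.0833333° lon, +20·0.0416667° lat → SW at lon -39.6667°, lat 86.8333°.
Cell spans 0.0833333° lon × 0.0416667° lat. Centre is SW corner plus half of each.
latitude 86.8542, longitude -39.6250.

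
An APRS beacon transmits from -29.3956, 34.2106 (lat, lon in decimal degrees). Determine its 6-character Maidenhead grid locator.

Offset from 180°W / 90°S: lon 214.2106°, lat 60.6044°.
Field (20°×10°, letters A–R): lon ⌊214.2106/20⌋ = 10 → K; lat ⌊60.6044/10⌋ = 6 → G.
Square (2°×1°, digits 0–9): lon ⌊14.2106/2⌋ = 7; lat ⌊0.6044/1⌋ = 0.
Subsquare (5′×2.5′, letters a–x): lon ⌊0.2106/0.0833333⌋ = 2 → c; lat ⌊0.6044/0.0416667⌋ = 14 → o.

KG70co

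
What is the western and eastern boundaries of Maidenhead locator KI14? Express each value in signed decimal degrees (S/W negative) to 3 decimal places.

Field K=10, I=8: +10·20° lon, +8·10° lat → SW at lon 20°, lat -10°.
Square 1, 4: +1·2° lon, +4·1° lat → SW at lon 22°, lat -6°.
Cell spans 2° lon × 1° lat.
west 22.000, east 24.000.

22.000, 24.000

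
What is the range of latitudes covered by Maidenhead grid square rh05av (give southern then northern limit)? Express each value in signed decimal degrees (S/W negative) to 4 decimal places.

-14.1250, -14.0833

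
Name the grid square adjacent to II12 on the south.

II11

Latitude square 2; −1 → 1.
The longitude characters are unchanged.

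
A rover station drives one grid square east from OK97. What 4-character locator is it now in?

Longitude square 9; +1 → 10, wraps to 0, carry into field.
Longitude field O = 14; +1 → 15 = P.
The latitude characters are unchanged.

PK07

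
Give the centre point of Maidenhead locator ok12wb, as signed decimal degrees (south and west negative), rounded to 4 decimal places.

12.0625, 103.8750

Field O=14, K=10: +14·20° lon, +10·10° lat → SW at lon 100°, lat 10°.
Square 1, 2: +1·2° lon, +2·1° lat → SW at lon 102°, lat 12°.
Subsquare w=22, b=1: +22·0.0833333° lon, +1·0.0416667° lat → SW at lon 103.833°, lat 12.0417°.
Cell spans 0.0833333° lon × 0.0416667° lat. Centre is SW corner plus half of each.
latitude 12.0625, longitude 103.8750.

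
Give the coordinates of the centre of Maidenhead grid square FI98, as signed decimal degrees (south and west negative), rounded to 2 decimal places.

-1.50, -61.00

Field F=5, I=8: +5·20° lon, +8·10° lat → SW at lon -80°, lat -10°.
Square 9, 8: +9·2° lon, +8·1° lat → SW at lon -62°, lat -2°.
Cell spans 2° lon × 1° lat. Centre is SW corner plus half of each.
latitude -1.50, longitude -61.00.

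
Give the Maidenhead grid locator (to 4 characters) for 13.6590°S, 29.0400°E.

Shift to the Maidenhead origin (180°W, 90°S): lon 209.04, lat 76.34.
Field: 209.04/20 → 10 → K, 76.34/10 → 7 → H; chars KH.
Square: 9.04/2 → 4, 6.34/1 → 6; chars 46.

KH46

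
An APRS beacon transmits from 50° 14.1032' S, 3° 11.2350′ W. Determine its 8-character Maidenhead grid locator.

ID89js73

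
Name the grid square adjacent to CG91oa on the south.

CG90ox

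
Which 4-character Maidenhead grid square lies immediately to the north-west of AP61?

Longitude square 6; −1 → 5.
Latitude square 1; +1 → 2.

AP52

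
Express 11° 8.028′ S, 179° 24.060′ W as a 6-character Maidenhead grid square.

AH08hu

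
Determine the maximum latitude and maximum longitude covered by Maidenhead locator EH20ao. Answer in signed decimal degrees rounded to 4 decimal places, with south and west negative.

-19.3750, -95.9167

Field E=4, H=7: +4·20° lon, +7·10° lat → SW at lon -100°, lat -20°.
Square 2, 0: +2·2° lon, +0·1° lat → SW at lon -96°, lat -20°.
Subsquare a=0, o=14: +0·0.0833333° lon, +14·0.0416667° lat → SW at lon -96°, lat -19.4167°.
Cell spans 0.0833333° lon × 0.0416667° lat. NE corner is SW corner plus one full cell.
latitude -19.3750, longitude -95.9167.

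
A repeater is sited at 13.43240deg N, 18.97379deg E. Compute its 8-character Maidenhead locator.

JK93lk63

Shift to the Maidenhead origin (180°W, 90°S): lon 198.97379, lat 103.43240.
Field: lon ⌊198.97379/20⌋ = 9 → J; lat ⌊103.43240/10⌋ = 10 → K.
Square: lon ⌊18.97379/2⌋ = 9; lat ⌊3.43240/1⌋ = 3.
Subsquare: lon ⌊0.97379/0.0833333⌋ = 11 → l; lat ⌊0.43240/0.0416667⌋ = 10 → k.
Extended square: lon ⌊0.05712/0.00833333⌋ = 6; lat ⌊0.01573/0.00416667⌋ = 3.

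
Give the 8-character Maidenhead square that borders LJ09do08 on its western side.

Longitude extended square 0; −1 → -1, wraps to 9, carry into subsquare.
Longitude subsquare d = 3; −1 → 2 = c.
The latitude characters are unchanged.

LJ09co98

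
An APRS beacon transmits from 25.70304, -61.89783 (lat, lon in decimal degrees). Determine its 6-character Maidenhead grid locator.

FL95bq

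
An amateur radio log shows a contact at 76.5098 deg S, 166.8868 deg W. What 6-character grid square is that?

AB63nl

Offset from 180°W / 90°S: lon 13.1132°, lat 13.4902°.
Field: lon ⌊13.1132/20⌋ = 0 → A; lat ⌊13.4902/10⌋ = 1 → B.
Square: lon ⌊13.1132/2⌋ = 6; lat ⌊3.4902/1⌋ = 3.
Subsquare: lon ⌊1.1132/0.0833333⌋ = 13 → n; lat ⌊0.4902/0.0416667⌋ = 11 → l.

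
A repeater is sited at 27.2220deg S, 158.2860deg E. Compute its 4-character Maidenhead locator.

QG92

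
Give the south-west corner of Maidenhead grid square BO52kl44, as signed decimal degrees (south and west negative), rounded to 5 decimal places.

52.47500, -149.13333

Field B=1, O=14: +1·20° lon, +14·10° lat → SW at lon -160°, lat 50°.
Square 5, 2: +5·2° lon, +2·1° lat → SW at lon -150°, lat 52°.
Subsquare k=10, l=11: +10·0.0833333° lon, +11·0.0416667° lat → SW at lon -149.167°, lat 52.4583°.
Extended square 4, 4: +4·0.00833333° lon, +4·0.00416667° lat → SW at lon -149.133°, lat 52.475°.
latitude 52.47500, longitude -149.13333.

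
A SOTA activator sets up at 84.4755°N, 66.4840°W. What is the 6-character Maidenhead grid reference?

FR64sl

Shift to the Maidenhead origin (180°W, 90°S): lon 113.5160, lat 174.4755.
Field: lon ⌊113.5160/20⌋ = 5 → F; lat ⌊174.4755/10⌋ = 17 → R.
Square: lon ⌊13.5160/2⌋ = 6; lat ⌊4.4755/1⌋ = 4.
Subsquare: lon ⌊1.5160/0.0833333⌋ = 18 → s; lat ⌊0.4755/0.0416667⌋ = 11 → l.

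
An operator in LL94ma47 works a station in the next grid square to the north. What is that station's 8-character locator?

LL94ma48

Latitude extended square 7; +1 → 8.
The longitude characters are unchanged.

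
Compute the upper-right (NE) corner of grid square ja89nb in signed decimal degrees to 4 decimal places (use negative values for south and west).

Field J=9, A=0: +9·20° lon, +0·10° lat → SW at lon 0°, lat -90°.
Square 8, 9: +8·2° lon, +9·1° lat → SW at lon 16°, lat -81°.
Subsquare n=13, b=1: +13·0.0833333° lon, +1·0.0416667° lat → SW at lon 17.0833°, lat -80.9583°.
Cell spans 0.0833333° lon × 0.0416667° lat. NE corner is SW corner plus one full cell.
latitude -80.9167, longitude 17.1667.

-80.9167, 17.1667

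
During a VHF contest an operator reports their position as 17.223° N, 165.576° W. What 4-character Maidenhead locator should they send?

AK77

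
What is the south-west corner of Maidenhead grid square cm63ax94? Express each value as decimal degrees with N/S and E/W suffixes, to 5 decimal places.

Field C=2, M=12: +2·20° lon, +12·10° lat → SW at lon -140°, lat 30°.
Square 6, 3: +6·2° lon, +3·1° lat → SW at lon -128°, lat 33°.
Subsquare a=0, x=23: +0·0.0833333° lon, +23·0.0416667° lat → SW at lon -128°, lat 33.9583°.
Extended square 9, 4: +9·0.00833333° lon, +4·0.00416667° lat → SW at lon -127.925°, lat 33.975°.
latitude 33.97500° N, longitude 127.92500° W.

33.97500° N, 127.92500° W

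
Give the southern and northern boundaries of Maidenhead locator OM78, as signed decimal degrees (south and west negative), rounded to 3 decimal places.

38.000, 39.000

Field O=14, M=12: +14·20° lon, +12·10° lat → SW at lon 100°, lat 30°.
Square 7, 8: +7·2° lon, +8·1° lat → SW at lon 114°, lat 38°.
Cell spans 2° lon × 1° lat.
south 38.000, north 39.000.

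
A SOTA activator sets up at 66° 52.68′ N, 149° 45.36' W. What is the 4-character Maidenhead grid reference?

Shift to the Maidenhead origin (180°W, 90°S): lon 30.24, lat 156.88.
Field: 30.24/20 → 1 → B, 156.88/10 → 15 → P; chars BP.
Square: 10.24/2 → 5, 6.88/1 → 6; chars 56.

BP56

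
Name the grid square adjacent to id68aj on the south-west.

Longitude subsquare a = 0; −1 → -1, wraps to 23 = x, carry into square.
Longitude square 6; −1 → 5.
Latitude subsquare j = 9; −1 → 8 = i.

ID58xi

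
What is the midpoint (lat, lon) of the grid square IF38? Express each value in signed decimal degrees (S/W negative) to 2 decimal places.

-31.50, -13.00

Field I=8, F=5: +8·20° lon, +5·10° lat → SW at lon -20°, lat -40°.
Square 3, 8: +3·2° lon, +8·1° lat → SW at lon -14°, lat -32°.
Cell spans 2° lon × 1° lat. Centre is SW corner plus half of each.
latitude -31.50, longitude -13.00.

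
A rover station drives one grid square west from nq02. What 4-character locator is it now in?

MQ92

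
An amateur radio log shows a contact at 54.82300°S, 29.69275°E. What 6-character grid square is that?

KD45ue

Shift to the Maidenhead origin (180°W, 90°S): lon 209.6927, lat 35.1770.
Field: lon ⌊209.6927/20⌋ = 10 → K; lat ⌊35.1770/10⌋ = 3 → D.
Square: lon ⌊9.6927/2⌋ = 4; lat ⌊5.1770/1⌋ = 5.
Subsquare: lon ⌊1.6927/0.0833333⌋ = 20 → u; lat ⌊0.1770/0.0416667⌋ = 4 → e.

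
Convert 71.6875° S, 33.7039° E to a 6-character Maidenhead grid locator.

KB68uh

Shift to the Maidenhead origin (180°W, 90°S): lon 213.7039, lat 18.3125.
Field: 213.7039/20 → 10 → K, 18.3125/10 → 1 → B; chars KB.
Square: 13.7039/2 → 6, 8.3125/1 → 8; chars 68.
Subsquare: 1.7039/0.0833333 → 20 → u, 0.3125/0.0416667 → 7 → h; chars uh.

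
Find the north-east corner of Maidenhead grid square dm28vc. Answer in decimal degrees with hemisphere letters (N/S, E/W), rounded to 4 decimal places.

Field D=3, M=12: +3·20° lon, +12·10° lat → SW at lon -120°, lat 30°.
Square 2, 8: +2·2° lon, +8·1° lat → SW at lon -116°, lat 38°.
Subsquare v=21, c=2: +21·0.0833333° lon, +2·0.0416667° lat → SW at lon -114.25°, lat 38.0833°.
Cell spans 0.0833333° lon × 0.0416667° lat. NE corner is SW corner plus one full cell.
latitude 38.1250° N, longitude 114.1667° W.

38.1250° N, 114.1667° W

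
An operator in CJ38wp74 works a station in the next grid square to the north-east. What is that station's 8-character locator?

CJ38wp85

Longitude extended square 7; +1 → 8.
Latitude extended square 4; +1 → 5.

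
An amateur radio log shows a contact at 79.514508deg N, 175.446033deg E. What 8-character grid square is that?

RQ79rm33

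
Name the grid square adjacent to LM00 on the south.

LL09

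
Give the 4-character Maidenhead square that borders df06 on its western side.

CF96

Longitude square 0; −1 → -1, wraps to 9, carry into field.
Longitude field D = 3; −1 → 2 = C.
The latitude characters are unchanged.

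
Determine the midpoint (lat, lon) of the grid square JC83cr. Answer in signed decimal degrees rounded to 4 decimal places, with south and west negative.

-66.2708, 16.2083

Field J=9, C=2: +9·20° lon, +2·10° lat → SW at lon 0°, lat -70°.
Square 8, 3: +8·2° lon, +3·1° lat → SW at lon 16°, lat -67°.
Subsquare c=2, r=17: +2·0.0833333° lon, +17·0.0416667° lat → SW at lon 16.1667°, lat -66.2917°.
Cell spans 0.0833333° lon × 0.0416667° lat. Centre is SW corner plus half of each.
latitude -66.2708, longitude 16.2083.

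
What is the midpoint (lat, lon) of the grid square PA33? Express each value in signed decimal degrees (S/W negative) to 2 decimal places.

-86.50, 127.00

Field P=15, A=0: +15·20° lon, +0·10° lat → SW at lon 120°, lat -90°.
Square 3, 3: +3·2° lon, +3·1° lat → SW at lon 126°, lat -87°.
Cell spans 2° lon × 1° lat. Centre is SW corner plus half of each.
latitude -86.50, longitude 127.00.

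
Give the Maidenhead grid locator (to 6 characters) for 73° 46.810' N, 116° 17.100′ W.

DQ13us

Offset from 180°W / 90°S: lon 63.7150°, lat 163.7802°.
Field: 63.7150/20 → 3 → D, 163.7802/10 → 16 → Q; chars DQ.
Square: 3.7150/2 → 1, 3.7802/1 → 3; chars 13.
Subsquare: 1.7150/0.0833333 → 20 → u, 0.7802/0.0416667 → 18 → s; chars us.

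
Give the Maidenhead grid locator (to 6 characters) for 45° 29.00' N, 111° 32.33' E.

ON55sl

Shift to the Maidenhead origin (180°W, 90°S): lon 291.5388, lat 135.4833.
Field: lon ⌊291.5388/20⌋ = 14 → O; lat ⌊135.4833/10⌋ = 13 → N.
Square: lon ⌊11.5388/2⌋ = 5; lat ⌊5.4833/1⌋ = 5.
Subsquare: lon ⌊1.5388/0.0833333⌋ = 18 → s; lat ⌊0.4833/0.0416667⌋ = 11 → l.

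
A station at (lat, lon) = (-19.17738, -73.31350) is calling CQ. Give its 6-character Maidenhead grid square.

Offset from 180°W / 90°S: lon 106.6865°, lat 70.8226°.
Field: lon ⌊106.6865/20⌋ = 5 → F; lat ⌊70.8226/10⌋ = 7 → H.
Square: lon ⌊6.6865/2⌋ = 3; lat ⌊0.8226/1⌋ = 0.
Subsquare: lon ⌊0.6865/0.0833333⌋ = 8 → i; lat ⌊0.8226/0.0416667⌋ = 19 → t.

FH30it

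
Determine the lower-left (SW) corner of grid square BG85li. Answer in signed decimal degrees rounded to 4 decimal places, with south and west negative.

-24.6667, -143.0833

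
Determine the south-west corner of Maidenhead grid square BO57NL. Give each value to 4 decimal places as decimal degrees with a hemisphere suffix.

57.4583° N, 148.9167° W

Field B=1, O=14: +1·20° lon, +14·10° lat → SW at lon -160°, lat 50°.
Square 5, 7: +5·2° lon, +7·1° lat → SW at lon -150°, lat 57°.
Subsquare n=13, l=11: +13·0.0833333° lon, +11·0.0416667° lat → SW at lon -148.917°, lat 57.4583°.
latitude 57.4583° N, longitude 148.9167° W.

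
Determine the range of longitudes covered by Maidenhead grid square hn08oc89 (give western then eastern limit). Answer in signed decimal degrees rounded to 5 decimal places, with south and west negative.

-38.76667, -38.75833

Field H=7, N=13: +7·20° lon, +13·10° lat → SW at lon -40°, lat 40°.
Square 0, 8: +0·2° lon, +8·1° lat → SW at lon -40°, lat 48°.
Subsquare o=14, c=2: +14·0.0833333° lon, +2·0.0416667° lat → SW at lon -38.8333°, lat 48.0833°.
Extended square 8, 9: +8·0.00833333° lon, +9·0.00416667° lat → SW at lon -38.7667°, lat 48.1208°.
Cell spans 0.00833333° lon × 0.00416667° lat.
west -38.76667, east -38.75833.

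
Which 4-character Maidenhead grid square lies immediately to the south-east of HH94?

Longitude square 9; +1 → 10, wraps to 0, carry into field.
Longitude field H = 7; +1 → 8 = I.
Latitude square 4; −1 → 3.

IH03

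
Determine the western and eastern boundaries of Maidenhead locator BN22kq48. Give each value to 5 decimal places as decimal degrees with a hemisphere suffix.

Field B=1, N=13: +1·20° lon, +13·10° lat → SW at lon -160°, lat 40°.
Square 2, 2: +2·2° lon, +2·1° lat → SW at lon -156°, lat 42°.
Subsquare k=10, q=16: +10·0.0833333° lon, +16·0.0416667° lat → SW at lon -155.167°, lat 42.6667°.
Extended square 4, 8: +4·0.00833333° lon, +8·0.00416667° lat → SW at lon -155.133°, lat 42.7°.
Cell spans 0.00833333° lon × 0.00416667° lat.
west 155.13333° W, east 155.12500° W.

155.13333° W, 155.12500° W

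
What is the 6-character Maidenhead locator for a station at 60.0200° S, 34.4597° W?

HC29sx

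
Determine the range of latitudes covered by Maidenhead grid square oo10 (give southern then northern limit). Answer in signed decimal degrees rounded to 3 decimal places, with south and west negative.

50.000, 51.000

Field O=14, O=14: +14·20° lon, +14·10° lat → SW at lon 100°, lat 50°.
Square 1, 0: +1·2° lon, +0·1° lat → SW at lon 102°, lat 50°.
Cell spans 2° lon × 1° lat.
south 50.000, north 51.000.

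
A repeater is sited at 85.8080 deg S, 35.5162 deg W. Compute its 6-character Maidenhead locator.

Shift to the Maidenhead origin (180°W, 90°S): lon 144.4838, lat 4.1920.
Field: lon ⌊144.4838/20⌋ = 7 → H; lat ⌊4.1920/10⌋ = 0 → A.
Square: lon ⌊4.4838/2⌋ = 2; lat ⌊4.1920/1⌋ = 4.
Subsquare: lon ⌊0.4838/0.0833333⌋ = 5 → f; lat ⌊0.1920/0.0416667⌋ = 4 → e.

HA24fe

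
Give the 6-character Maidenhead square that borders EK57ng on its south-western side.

EK57mf

Longitude subsquare n = 13; −1 → 12 = m.
Latitude subsquare g = 6; −1 → 5 = f.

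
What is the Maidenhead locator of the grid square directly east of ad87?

AD97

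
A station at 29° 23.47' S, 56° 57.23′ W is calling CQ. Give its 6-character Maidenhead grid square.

GG10mo

Offset from 180°W / 90°S: lon 123.0462°, lat 60.6088°.
Field (20°×10°, letters A–R): lon ⌊123.0462/20⌋ = 6 → G; lat ⌊60.6088/10⌋ = 6 → G.
Square (2°×1°, digits 0–9): lon ⌊3.0462/2⌋ = 1; lat ⌊0.6088/1⌋ = 0.
Subsquare (5′×2.5′, letters a–x): lon ⌊1.0462/0.0833333⌋ = 12 → m; lat ⌊0.6088/0.0416667⌋ = 14 → o.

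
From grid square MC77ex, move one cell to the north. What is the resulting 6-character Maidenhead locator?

MC78ea

Latitude subsquare x = 23; +1 → 24, wraps to 0 = a, carry into square.
Latitude square 7; +1 → 8.
The longitude characters are unchanged.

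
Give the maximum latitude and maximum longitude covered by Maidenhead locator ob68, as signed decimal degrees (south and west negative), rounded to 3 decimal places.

Field O=14, B=1: +14·20° lon, +1·10° lat → SW at lon 100°, lat -80°.
Square 6, 8: +6·2° lon, +8·1° lat → SW at lon 112°, lat -72°.
Cell spans 2° lon × 1° lat. NE corner is SW corner plus one full cell.
latitude -71.000, longitude 114.000.

-71.000, 114.000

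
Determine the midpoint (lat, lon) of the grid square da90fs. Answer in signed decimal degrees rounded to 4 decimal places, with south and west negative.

Field D=3, A=0: +3·20° lon, +0·10° lat → SW at lon -120°, lat -90°.
Square 9, 0: +9·2° lon, +0·1° lat → SW at lon -102°, lat -90°.
Subsquare f=5, s=18: +5·0.0833333° lon, +18·0.0416667° lat → SW at lon -101.583°, lat -89.25°.
Cell spans 0.0833333° lon × 0.0416667° lat. Centre is SW corner plus half of each.
latitude -89.2292, longitude -101.5417.

-89.2292, -101.5417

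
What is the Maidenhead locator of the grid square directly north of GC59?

GD50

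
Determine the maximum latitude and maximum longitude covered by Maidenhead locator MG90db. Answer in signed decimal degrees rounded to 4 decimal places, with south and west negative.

-29.9167, 78.3333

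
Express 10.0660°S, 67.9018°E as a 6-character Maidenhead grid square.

Add 180° to longitude and 90° to latitude: 247.9018, 79.9340.
Field (20°×10°, letters A–R): lon ⌊247.9018/20⌋ = 12 → M; lat ⌊79.9340/10⌋ = 7 → H.
Square (2°×1°, digits 0–9): lon ⌊7.9018/2⌋ = 3; lat ⌊9.9340/1⌋ = 9.
Subsquare (5′×2.5′, letters a–x): lon ⌊1.9018/0.0833333⌋ = 22 → w; lat ⌊0.9340/0.0416667⌋ = 22 → w.

MH39ww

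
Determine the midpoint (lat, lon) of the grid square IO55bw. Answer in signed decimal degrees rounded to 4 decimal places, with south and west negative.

Field I=8, O=14: +8·20° lon, +14·10° lat → SW at lon -20°, lat 50°.
Square 5, 5: +5·2° lon, +5·1° lat → SW at lon -10°, lat 55°.
Subsquare b=1, w=22: +1·0.0833333° lon, +22·0.0416667° lat → SW at lon -9.91667°, lat 55.9167°.
Cell spans 0.0833333° lon × 0.0416667° lat. Centre is SW corner plus half of each.
latitude 55.9375, longitude -9.8750.

55.9375, -9.8750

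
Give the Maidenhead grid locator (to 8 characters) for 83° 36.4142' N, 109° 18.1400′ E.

OR43po65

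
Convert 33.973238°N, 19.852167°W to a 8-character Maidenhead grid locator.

Add 180° to longitude and 90° to latitude: 160.14783, 123.97324.
Field: 160.14783/20 → 8 → I, 123.97324/10 → 12 → M; chars IM.
Square: 0.14783/2 → 0, 3.97324/1 → 3; chars 03.
Subsquare: 0.14783/0.0833333 → 1 → b, 0.97324/0.0416667 → 23 → x; chars bx.
Extended square: 0.06450/0.00833333 → 7, 0.01490/0.00416667 → 3; chars 73.

IM03bx73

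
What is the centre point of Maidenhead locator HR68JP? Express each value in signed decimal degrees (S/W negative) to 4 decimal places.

88.6458, -27.2083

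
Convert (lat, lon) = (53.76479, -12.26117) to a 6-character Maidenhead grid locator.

IO33us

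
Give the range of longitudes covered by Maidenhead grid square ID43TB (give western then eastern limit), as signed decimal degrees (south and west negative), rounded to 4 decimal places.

-10.4167, -10.3333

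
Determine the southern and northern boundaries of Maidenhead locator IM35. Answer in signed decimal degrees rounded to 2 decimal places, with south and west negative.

35.00, 36.00

Field I=8, M=12: +8·20° lon, +12·10° lat → SW at lon -20°, lat 30°.
Square 3, 5: +3·2° lon, +5·1° lat → SW at lon -14°, lat 35°.
Cell spans 2° lon × 1° lat.
south 35.00, north 36.00.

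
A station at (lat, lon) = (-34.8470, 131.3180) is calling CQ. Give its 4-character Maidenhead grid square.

Offset from 180°W / 90°S: lon 311.32°, lat 55.15°.
Field: 311.32/20 → 15 → P, 55.15/10 → 5 → F; chars PF.
Square: 11.32/2 → 5, 5.15/1 → 5; chars 55.

PF55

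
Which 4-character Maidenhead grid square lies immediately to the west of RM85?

RM75

Longitude square 8; −1 → 7.
The latitude characters are unchanged.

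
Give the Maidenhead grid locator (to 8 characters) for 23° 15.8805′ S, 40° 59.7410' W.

GG96mr06

Shift to the Maidenhead origin (180°W, 90°S): lon 139.00432, lat 66.73533.
Field: lon ⌊139.00432/20⌋ = 6 → G; lat ⌊66.73533/10⌋ = 6 → G.
Square: lon ⌊19.00432/2⌋ = 9; lat ⌊6.73533/1⌋ = 6.
Subsquare: lon ⌊1.00432/0.0833333⌋ = 12 → m; lat ⌊0.73533/0.0416667⌋ = 17 → r.
Extended square: lon ⌊0.00432/0.00833333⌋ = 0; lat ⌊0.02699/0.00416667⌋ = 6.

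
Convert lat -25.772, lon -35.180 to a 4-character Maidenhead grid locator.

HG24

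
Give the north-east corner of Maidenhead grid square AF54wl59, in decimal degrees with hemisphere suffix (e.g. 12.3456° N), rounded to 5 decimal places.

Field A=0, F=5: +0·20° lon, +5·10° lat → SW at lon -180°, lat -40°.
Square 5, 4: +5·2° lon, +4·1° lat → SW at lon -170°, lat -36°.
Subsquare w=22, l=11: +22·0.0833333° lon, +11·0.0416667° lat → SW at lon -168.167°, lat -35.5417°.
Extended square 5, 9: +5·0.00833333° lon, +9·0.00416667° lat → SW at lon -168.125°, lat -35.5042°.
Cell spans 0.00833333° lon × 0.00416667° lat. NE corner is SW corner plus one full cell.
latitude 35.50000° S, longitude 168.11667° W.

35.50000° S, 168.11667° W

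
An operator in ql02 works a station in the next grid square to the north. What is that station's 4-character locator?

QL03

Latitude square 2; +1 → 3.
The longitude characters are unchanged.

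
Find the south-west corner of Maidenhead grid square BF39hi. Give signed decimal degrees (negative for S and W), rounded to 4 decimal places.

-30.6667, -153.4167

Field B=1, F=5: +1·20° lon, +5·10° lat → SW at lon -160°, lat -40°.
Square 3, 9: +3·2° lon, +9·1° lat → SW at lon -154°, lat -31°.
Subsquare h=7, i=8: +7·0.0833333° lon, +8·0.0416667° lat → SW at lon -153.417°, lat -30.6667°.
latitude -30.6667, longitude -153.4167.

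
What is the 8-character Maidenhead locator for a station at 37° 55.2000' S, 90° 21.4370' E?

NF52eb29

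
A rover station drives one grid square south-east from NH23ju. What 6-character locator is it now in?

Longitude subsquare j = 9; +1 → 10 = k.
Latitude subsquare u = 20; −1 → 19 = t.

NH23kt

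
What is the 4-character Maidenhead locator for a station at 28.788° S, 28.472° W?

HG51

Shift to the Maidenhead origin (180°W, 90°S): lon 151.53, lat 61.21.
Field (20°×10°, letters A–R): lon ⌊151.53/20⌋ = 7 → H; lat ⌊61.21/10⌋ = 6 → G.
Square (2°×1°, digits 0–9): lon ⌊11.53/2⌋ = 5; lat ⌊1.21/1⌋ = 1.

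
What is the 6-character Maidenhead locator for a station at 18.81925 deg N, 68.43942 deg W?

Shift to the Maidenhead origin (180°W, 90°S): lon 111.5606, lat 108.8192.
Field: lon ⌊111.5606/20⌋ = 5 → F; lat ⌊108.8192/10⌋ = 10 → K.
Square: lon ⌊11.5606/2⌋ = 5; lat ⌊8.8192/1⌋ = 8.
Subsquare: lon ⌊1.5606/0.0833333⌋ = 18 → s; lat ⌊0.8192/0.0416667⌋ = 19 → t.

FK58st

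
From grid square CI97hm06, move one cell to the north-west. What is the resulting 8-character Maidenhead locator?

CI97gm97

Longitude extended square 0; −1 → -1, wraps to 9, carry into subsquare.
Longitude subsquare h = 7; −1 → 6 = g.
Latitude extended square 6; +1 → 7.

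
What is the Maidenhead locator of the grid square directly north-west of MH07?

LH98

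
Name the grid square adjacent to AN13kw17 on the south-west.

Longitude extended square 1; −1 → 0.
Latitude extended square 7; −1 → 6.

AN13kw06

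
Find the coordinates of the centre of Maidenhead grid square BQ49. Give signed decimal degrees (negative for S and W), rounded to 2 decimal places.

Field B=1, Q=16: +1·20° lon, +16·10° lat → SW at lon -160°, lat 70°.
Square 4, 9: +4·2° lon, +9·1° lat → SW at lon -152°, lat 79°.
Cell spans 2° lon × 1° lat. Centre is SW corner plus half of each.
latitude 79.50, longitude -151.00.

79.50, -151.00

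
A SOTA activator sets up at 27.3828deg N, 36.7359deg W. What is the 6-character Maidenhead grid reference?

HL17pj

Add 180° to longitude and 90° to latitude: 143.2641, 117.3828.
Field: 143.2641/20 → 7 → H, 117.3828/10 → 11 → L; chars HL.
Square: 3.2641/2 → 1, 7.3828/1 → 7; chars 17.
Subsquare: 1.2641/0.0833333 → 15 → p, 0.3828/0.0416667 → 9 → j; chars pj.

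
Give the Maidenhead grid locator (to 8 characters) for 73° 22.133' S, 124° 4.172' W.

Shift to the Maidenhead origin (180°W, 90°S): lon 55.93047, lat 16.63112.
Field: 55.93047/20 → 2 → C, 16.63112/10 → 1 → B; chars CB.
Square: 15.93047/2 → 7, 6.63112/1 → 6; chars 76.
Subsquare: 1.93047/0.0833333 → 23 → x, 0.63112/0.0416667 → 15 → p; chars xp.
Extended square: 0.01380/0.00833333 → 1, 0.00612/0.00416667 → 1; chars 11.

CB76xp11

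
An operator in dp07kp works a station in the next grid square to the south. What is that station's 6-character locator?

Latitude subsquare p = 15; −1 → 14 = o.
The longitude characters are unchanged.

DP07ko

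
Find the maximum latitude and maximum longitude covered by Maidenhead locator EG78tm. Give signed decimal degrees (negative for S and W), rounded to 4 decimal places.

-21.4583, -84.3333

Field E=4, G=6: +4·20° lon, +6·10° lat → SW at lon -100°, lat -30°.
Square 7, 8: +7·2° lon, +8·1° lat → SW at lon -86°, lat -22°.
Subsquare t=19, m=12: +19·0.0833333° lon, +12·0.0416667° lat → SW at lon -84.4167°, lat -21.5°.
Cell spans 0.0833333° lon × 0.0416667° lat. NE corner is SW corner plus one full cell.
latitude -21.4583, longitude -84.3333.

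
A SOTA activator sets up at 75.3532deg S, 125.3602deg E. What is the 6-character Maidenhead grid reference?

Add 180° to longitude and 90° to latitude: 305.3602, 14.6468.
Field (20°×10°, letters A–R): 305.3602/20 → 15 → P, 14.6468/10 → 1 → B; chars PB.
Square (2°×1°, digits 0–9): 5.3602/2 → 2, 4.6468/1 → 4; chars 24.
Subsquare (5′×2.5′, letters a–x): 1.3602/0.0833333 → 16 → q, 0.6468/0.0416667 → 15 → p; chars qp.

PB24qp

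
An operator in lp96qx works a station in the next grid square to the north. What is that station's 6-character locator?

Latitude subsquare x = 23; +1 → 24, wraps to 0 = a, carry into square.
Latitude square 6; +1 → 7.
The longitude characters are unchanged.

LP97qa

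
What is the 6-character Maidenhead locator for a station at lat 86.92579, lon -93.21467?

Add 180° to longitude and 90° to latitude: 86.7853, 176.9258.
Field (20°×10°, letters A–R): 86.7853/20 → 4 → E, 176.9258/10 → 17 → R; chars ER.
Square (2°×1°, digits 0–9): 6.7853/2 → 3, 6.9258/1 → 6; chars 36.
Subsquare (5′×2.5′, letters a–x): 0.7853/0.0833333 → 9 → j, 0.9258/0.0416667 → 22 → w; chars jw.

ER36jw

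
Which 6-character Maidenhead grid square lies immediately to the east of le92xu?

ME02au

Longitude subsquare x = 23; +1 → 24, wraps to 0 = a, carry into square.
Longitude square 9; +1 → 10, wraps to 0, carry into field.
Longitude field L = 11; +1 → 12 = M.
The latitude characters are unchanged.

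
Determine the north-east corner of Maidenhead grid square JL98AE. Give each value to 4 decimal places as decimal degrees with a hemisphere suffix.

28.2083° N, 18.0833° E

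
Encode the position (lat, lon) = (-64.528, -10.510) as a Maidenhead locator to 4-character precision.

Add 180° to longitude and 90° to latitude: 169.49, 25.47.
Field: lon ⌊169.49/20⌋ = 8 → I; lat ⌊25.47/10⌋ = 2 → C.
Square: lon ⌊9.49/2⌋ = 4; lat ⌊5.47/1⌋ = 5.

IC45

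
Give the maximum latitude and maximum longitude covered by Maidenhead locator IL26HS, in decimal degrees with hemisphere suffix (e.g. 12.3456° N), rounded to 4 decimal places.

Field I=8, L=11: +8·20° lon, +11·10° lat → SW at lon -20°, lat 20°.
Square 2, 6: +2·2° lon, +6·1° lat → SW at lon -16°, lat 26°.
Subsquare h=7, s=18: +7·0.0833333° lon, +18·0.0416667° lat → SW at lon -15.4167°, lat 26.75°.
Cell spans 0.0833333° lon × 0.0416667° lat. NE corner is SW corner plus one full cell.
latitude 26.7917° N, longitude 15.3333° W.

26.7917° N, 15.3333° W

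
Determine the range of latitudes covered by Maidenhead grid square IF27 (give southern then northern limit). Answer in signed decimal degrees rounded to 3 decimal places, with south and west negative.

-33.000, -32.000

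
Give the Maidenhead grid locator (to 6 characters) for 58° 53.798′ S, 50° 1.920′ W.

Shift to the Maidenhead origin (180°W, 90°S): lon 129.9680, lat 31.1034.
Field: 129.9680/20 → 6 → G, 31.1034/10 → 3 → D; chars GD.
Square: 9.9680/2 → 4, 1.1034/1 → 1; chars 41.
Subsquare: 1.9680/0.0833333 → 23 → x, 0.1034/0.0416667 → 2 → c; chars xc.

GD41xc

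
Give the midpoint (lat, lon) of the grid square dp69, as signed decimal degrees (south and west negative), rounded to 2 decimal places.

69.50, -107.00

Field D=3, P=15: +3·20° lon, +15·10° lat → SW at lon -120°, lat 60°.
Square 6, 9: +6·2° lon, +9·1° lat → SW at lon -108°, lat 69°.
Cell spans 2° lon × 1° lat. Centre is SW corner plus half of each.
latitude 69.50, longitude -107.00.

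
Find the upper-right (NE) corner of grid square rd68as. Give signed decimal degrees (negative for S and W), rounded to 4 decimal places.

-51.2083, 172.0833

Field R=17, D=3: +17·20° lon, +3·10° lat → SW at lon 160°, lat -60°.
Square 6, 8: +6·2° lon, +8·1° lat → SW at lon 172°, lat -52°.
Subsquare a=0, s=18: +0·0.0833333° lon, +18·0.0416667° lat → SW at lon 172°, lat -51.25°.
Cell spans 0.0833333° lon × 0.0416667° lat. NE corner is SW corner plus one full cell.
latitude -51.2083, longitude 172.0833.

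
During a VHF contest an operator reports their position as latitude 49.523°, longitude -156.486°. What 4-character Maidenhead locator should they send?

BN19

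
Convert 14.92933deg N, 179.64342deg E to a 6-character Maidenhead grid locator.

RK94tw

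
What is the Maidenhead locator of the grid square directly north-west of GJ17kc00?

GJ17jc91

Longitude extended square 0; −1 → -1, wraps to 9, carry into subsquare.
Longitude subsquare k = 10; −1 → 9 = j.
Latitude extended square 0; +1 → 1.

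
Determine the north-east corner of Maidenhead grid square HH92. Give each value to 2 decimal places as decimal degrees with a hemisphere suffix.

17.00° S, 20.00° W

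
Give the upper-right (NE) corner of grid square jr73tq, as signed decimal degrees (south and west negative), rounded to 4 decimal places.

Field J=9, R=17: +9·20° lon, +17·10° lat → SW at lon 0°, lat 80°.
Square 7, 3: +7·2° lon, +3·1° lat → SW at lon 14°, lat 83°.
Subsquare t=19, q=16: +19·0.0833333° lon, +16·0.0416667° lat → SW at lon 15.5833°, lat 83.6667°.
Cell spans 0.0833333° lon × 0.0416667° lat. NE corner is SW corner plus one full cell.
latitude 83.7083, longitude 15.6667.

83.7083, 15.6667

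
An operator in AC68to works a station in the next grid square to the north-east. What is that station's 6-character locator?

AC68up

Longitude subsquare t = 19; +1 → 20 = u.
Latitude subsquare o = 14; +1 → 15 = p.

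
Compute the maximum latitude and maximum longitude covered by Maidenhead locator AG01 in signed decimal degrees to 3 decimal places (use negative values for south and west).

-28.000, -178.000

Field A=0, G=6: +0·20° lon, +6·10° lat → SW at lon -180°, lat -30°.
Square 0, 1: +0·2° lon, +1·1° lat → SW at lon -180°, lat -29°.
Cell spans 2° lon × 1° lat. NE corner is SW corner plus one full cell.
latitude -28.000, longitude -178.000.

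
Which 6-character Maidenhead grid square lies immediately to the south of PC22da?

Latitude subsquare a = 0; −1 → -1, wraps to 23 = x, carry into square.
Latitude square 2; −1 → 1.
The longitude characters are unchanged.

PC21dx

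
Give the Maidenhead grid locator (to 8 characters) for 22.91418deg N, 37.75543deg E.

KL82vv09

Offset from 180°W / 90°S: lon 217.75543°, lat 112.91418°.
Field: 217.75543/20 → 10 → K, 112.91418/10 → 11 → L; chars KL.
Square: 17.75543/2 → 8, 2.91418/1 → 2; chars 82.
Subsquare: 1.75543/0.0833333 → 21 → v, 0.91418/0.0416667 → 21 → v; chars vv.
Extended square: 0.00543/0.00833333 → 0, 0.03918/0.00416667 → 9; chars 09.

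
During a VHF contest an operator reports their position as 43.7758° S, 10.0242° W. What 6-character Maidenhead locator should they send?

Offset from 180°W / 90°S: lon 169.9758°, lat 46.2242°.
Field (20°×10°, letters A–R): 169.9758/20 → 8 → I, 46.2242/10 → 4 → E; chars IE.
Square (2°×1°, digits 0–9): 9.9758/2 → 4, 6.2242/1 → 6; chars 46.
Subsquare (5′×2.5′, letters a–x): 1.9758/0.0833333 → 23 → x, 0.2242/0.0416667 → 5 → f; chars xf.

IE46xf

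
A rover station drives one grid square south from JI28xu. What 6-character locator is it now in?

Latitude subsquare u = 20; −1 → 19 = t.
The longitude characters are unchanged.

JI28xt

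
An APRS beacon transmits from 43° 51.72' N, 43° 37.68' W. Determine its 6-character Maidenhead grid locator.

Add 180° to longitude and 90° to latitude: 136.3720, 133.8620.
Field: 136.3720/20 → 6 → G, 133.8620/10 → 13 → N; chars GN.
Square: 16.3720/2 → 8, 3.8620/1 → 3; chars 83.
Subsquare: 0.3720/0.0833333 → 4 → e, 0.8620/0.0416667 → 20 → u; chars eu.

GN83eu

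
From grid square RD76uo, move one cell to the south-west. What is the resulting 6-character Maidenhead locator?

Longitude subsquare u = 20; −1 → 19 = t.
Latitude subsquare o = 14; −1 → 13 = n.

RD76tn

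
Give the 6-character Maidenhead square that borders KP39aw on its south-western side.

KP29xv

Longitude subsquare a = 0; −1 → -1, wraps to 23 = x, carry into square.
Longitude square 3; −1 → 2.
Latitude subsquare w = 22; −1 → 21 = v.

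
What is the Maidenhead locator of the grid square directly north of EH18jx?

Latitude subsquare x = 23; +1 → 24, wraps to 0 = a, carry into square.
Latitude square 8; +1 → 9.
The longitude characters are unchanged.

EH19ja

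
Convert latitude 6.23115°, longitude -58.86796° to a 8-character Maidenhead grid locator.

GJ06nf55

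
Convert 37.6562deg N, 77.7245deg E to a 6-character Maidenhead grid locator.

Add 180° to longitude and 90° to latitude: 257.7245, 127.6562.
Field (20°×10°, letters A–R): lon ⌊257.7245/20⌋ = 12 → M; lat ⌊127.6562/10⌋ = 12 → M.
Square (2°×1°, digits 0–9): lon ⌊17.7245/2⌋ = 8; lat ⌊7.6562/1⌋ = 7.
Subsquare (5′×2.5′, letters a–x): lon ⌊1.7245/0.0833333⌋ = 20 → u; lat ⌊0.6562/0.0416667⌋ = 15 → p.

MM87up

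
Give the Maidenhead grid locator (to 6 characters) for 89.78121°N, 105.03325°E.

Add 180° to longitude and 90° to latitude: 285.0333, 179.7812.
Field (20°×10°, letters A–R): 285.0333/20 → 14 → O, 179.7812/10 → 17 → R; chars OR.
Square (2°×1°, digits 0–9): 5.0333/2 → 2, 9.7812/1 → 9; chars 29.
Subsquare (5′×2.5′, letters a–x): 1.0333/0.0833333 → 12 → m, 0.7812/0.0416667 → 18 → s; chars ms.

OR29ms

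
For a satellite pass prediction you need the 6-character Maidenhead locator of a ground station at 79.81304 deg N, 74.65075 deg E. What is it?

MQ79ht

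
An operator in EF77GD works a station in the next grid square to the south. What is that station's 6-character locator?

Latitude subsquare d = 3; −1 → 2 = c.
The longitude characters are unchanged.

EF77gc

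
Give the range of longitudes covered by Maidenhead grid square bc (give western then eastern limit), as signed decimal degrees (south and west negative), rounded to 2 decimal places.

-160.00, -140.00

Field B=1, C=2: +1·20° lon, +2·10° lat → SW at lon -160°, lat -70°.
Cell spans 20° lon × 10° lat.
west -160.00, east -140.00.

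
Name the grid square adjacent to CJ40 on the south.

CI49

Latitude square 0; −1 → -1, wraps to 9, carry into field.
Latitude field J = 9; −1 → 8 = I.
The longitude characters are unchanged.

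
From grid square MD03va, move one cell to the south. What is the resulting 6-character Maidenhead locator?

Latitude subsquare a = 0; −1 → -1, wraps to 23 = x, carry into square.
Latitude square 3; −1 → 2.
The longitude characters are unchanged.

MD02vx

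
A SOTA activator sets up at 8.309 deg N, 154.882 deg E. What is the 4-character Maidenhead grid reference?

QJ78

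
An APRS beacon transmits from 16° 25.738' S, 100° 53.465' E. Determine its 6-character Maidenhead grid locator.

OH03kn

Shift to the Maidenhead origin (180°W, 90°S): lon 280.8911, lat 73.5710.
Field: lon ⌊280.8911/20⌋ = 14 → O; lat ⌊73.5710/10⌋ = 7 → H.
Square: lon ⌊0.8911/2⌋ = 0; lat ⌊3.5710/1⌋ = 3.
Subsquare: lon ⌊0.8911/0.0833333⌋ = 10 → k; lat ⌊0.5710/0.0416667⌋ = 13 → n.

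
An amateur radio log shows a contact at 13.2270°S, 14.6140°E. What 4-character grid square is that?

Add 180° to longitude and 90° to latitude: 194.61, 76.77.
Field (20°×10°, letters A–R): lon ⌊194.61/20⌋ = 9 → J; lat ⌊76.77/10⌋ = 7 → H.
Square (2°×1°, digits 0–9): lon ⌊14.61/2⌋ = 7; lat ⌊6.77/1⌋ = 6.

JH76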